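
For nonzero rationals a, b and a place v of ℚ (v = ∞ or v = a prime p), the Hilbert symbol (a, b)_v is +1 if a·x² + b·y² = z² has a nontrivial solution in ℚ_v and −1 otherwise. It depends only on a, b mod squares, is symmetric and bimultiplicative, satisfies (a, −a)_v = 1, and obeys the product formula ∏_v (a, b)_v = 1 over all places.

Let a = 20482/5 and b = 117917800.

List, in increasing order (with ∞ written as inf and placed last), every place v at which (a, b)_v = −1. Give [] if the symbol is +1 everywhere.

Mod squares: a ≡ 2090, b ≡ 1179178. Check v ∈ {∞, 2, 5, 7, 11, 13, 19, 31}.
v=11: a=11^1·(≡5), b=11^1·(≡3) mod 11; (5|11)=+1, (3|11)=+1; (−1)^{1·1·5}·(+1)^1·(+1)^1 = -1.
v=7: a=7^2·(≡1), b=7^1·(≡5) mod 7; (1|7)=+1, (5|7)=-1; (−1)^{2·1·3}·(+1)^1·(-1)^2 = +1.
v=19: a=19^1·(≡18), b=19^1·(≡2) mod 19; (18|19)=-1, (2|19)=-1; (−1)^{1·1·9}·(-1)^1·(-1)^1 = -1.
v=5: a=5^-1·(≡2), b=5^2·(≡2) mod 5; (2|5)=-1, (2|5)=-1; (−1)^{-1·2·2}·(-1)^2·(-1)^-1 = -1.
v=13: a=13^0·(≡4), b=13^1·(≡6) mod 13; (4|13)=+1, (6|13)=-1; (−1)^{0·1·6}·(+1)^1·(-1)^0 = +1.
v=31: a=31^0·(≡23), b=31^1·(≡7) mod 31; (23|31)=-1, (7|31)=+1; (−1)^{0·1·15}·(-1)^1·(+1)^0 = -1.
v=∞: 2090 > 0 and 1179178 > 0  ⇒  (a,b)_∞ = +1.
v=2: v_2(a)=1, v_2(b)=3; units ≡ 5, 5 (mod 8); ε·ε+αω+βω = 0·0+1·1+3·1 ≡ 0  ⇒  (a,b)_2 = +1.
|Ram(2090, 1179178)| = 4, even; anisotropic at {5, 11, 19, 31}.

[5, 11, 19, 31]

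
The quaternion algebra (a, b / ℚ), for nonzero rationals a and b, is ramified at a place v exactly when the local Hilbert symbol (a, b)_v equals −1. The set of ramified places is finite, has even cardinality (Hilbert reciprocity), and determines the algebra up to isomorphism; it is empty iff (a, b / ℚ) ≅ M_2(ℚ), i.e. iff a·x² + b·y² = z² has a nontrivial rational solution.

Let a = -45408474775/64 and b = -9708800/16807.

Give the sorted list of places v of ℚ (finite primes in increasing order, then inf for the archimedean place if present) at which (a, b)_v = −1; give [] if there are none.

(a, b) ≡ (-1080511, -10619) mod (ℚ^×)²; places V = {2, 5, 7, 19, 29, 37, 41, 53, ∞}.
(a,b)_2: α=-6, β=8; u≡1, v≡5 (mod 8); ε(u)ε(v)=0·0, αω(v)=-6·1, βω(u)=8·0; sum ≡ 0  ⇒  +1.
(a,b)_29: α=1, u≡4; β=0, v≡25 (mod 29); (4|29)=+1, (25|29)=+1; sign (−1)^0·+1^0·+1^1 = +1.
(a,b)_41: α=2, u≡30; β=1, v≡22 (mod 41); (30|41)=-1, (22|41)=-1; sign (−1)^0·-1^1·-1^2 = -1.
(a,b)_5: α=2, u≡1; β=2, v≡4 (mod 5); (1|5)=+1, (4|5)=+1; sign (−1)^0·+1^2·+1^2 = +1.
(a,b)_7: α=0, u≡1; β=-5, v≡4 (mod 7); (1|7)=+1, (4|7)=+1; sign (−1)^0·+1^-5·+1^0 = +1.
(a,b)_∞: sgn(-1080511)=−, sgn(-10619)=−, so -1.
(a,b)_53: α=1, u≡32; β=0, v≡45 (mod 53); (32|53)=-1, (45|53)=-1; sign (−1)^0·-1^0·-1^1 = -1.
(a,b)_19: α=1, u≡9; β=0, v≡13 (mod 19); (9|19)=+1, (13|19)=-1; sign (−1)^0·+1^0·-1^1 = -1.
(a,b)_37: α=1, u≡30; β=1, v≡21 (mod 37); (30|37)=+1, (21|37)=+1; sign (−1)^0·+1^1·+1^1 = +1.
(-1080511, -10619 / ℚ) ramifies at {19, 41, 53, ∞}: a division algebra.

[19, 41, 53, inf]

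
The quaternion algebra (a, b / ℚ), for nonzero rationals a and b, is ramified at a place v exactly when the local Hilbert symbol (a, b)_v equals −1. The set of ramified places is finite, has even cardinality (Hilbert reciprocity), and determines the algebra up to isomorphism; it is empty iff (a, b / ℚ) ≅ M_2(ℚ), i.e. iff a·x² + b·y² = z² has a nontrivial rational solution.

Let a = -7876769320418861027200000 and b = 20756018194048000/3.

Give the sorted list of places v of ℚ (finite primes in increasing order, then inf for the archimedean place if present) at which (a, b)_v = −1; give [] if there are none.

Mod squares: a ≡ -2617195, b ≡ 435. Check v ∈ {∞, 2, 3, 5, 7, 29, 37, 43, 47}.
v=7: a=7^1·(≡6), b=7^0·(≡1) mod 7; (6|7)=-1, (1|7)=+1; (−1)^{1·0·3}·(-1)^0·(+1)^1 = +1.
v=5: a=5^5·(≡1), b=5^3·(≡3) mod 5; (1|5)=+1, (3|5)=-1; (−1)^{5·3·2}·(+1)^3·(-1)^5 = -1.
v=29: a=29^2·(≡8), b=29^1·(≡14) mod 29; (8|29)=-1, (14|29)=-1; (−1)^{2·1·14}·(-1)^1·(-1)^2 = -1.
v=47: a=47^3·(≡41), b=47^2·(≡7) mod 47; (41|47)=-1, (7|47)=+1; (−1)^{3·2·23}·(-1)^2·(+1)^3 = +1.
v=43: a=43^3·(≡9), b=43^2·(≡27) mod 43; (9|43)=+1, (27|43)=-1; (−1)^{3·2·21}·(+1)^2·(-1)^3 = -1.
v=2: v_2(a)=10, v_2(b)=10; units ≡ 5, 3 (mod 8); ε·ε+αω+βω = 0·1+10·1+10·1 ≡ 0  ⇒  (a,b)_2 = +1.
v=37: a=37^3·(≡25), b=37^2·(≡7) mod 37; (25|37)=+1, (7|37)=+1; (−1)^{3·2·18}·(+1)^2·(+1)^3 = +1.
v=3: a=3^0·(≡2), b=3^-1·(≡1) mod 3; (2|3)=-1, (1|3)=+1; (−1)^{0·-1·1}·(-1)^-1·(+1)^0 = -1.
v=∞: -2617195 < 0 and 435 > 0  ⇒  (a,b)_∞ = +1.
(-2617195, 435 / ℚ) ramifies at {3, 5, 29, 43}: a division algebra.

[3, 5, 29, 43]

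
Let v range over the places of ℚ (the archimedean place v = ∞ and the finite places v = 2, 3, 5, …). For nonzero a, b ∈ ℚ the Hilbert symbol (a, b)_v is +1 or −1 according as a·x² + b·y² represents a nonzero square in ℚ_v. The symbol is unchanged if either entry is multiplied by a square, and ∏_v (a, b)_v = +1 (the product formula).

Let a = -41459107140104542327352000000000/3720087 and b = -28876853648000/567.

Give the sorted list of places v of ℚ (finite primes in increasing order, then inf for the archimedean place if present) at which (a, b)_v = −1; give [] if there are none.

[2, 23, 31, inf]

Mod squares: a ≡ -55685, b ≡ -49910. Check v ∈ {∞, 2, 3, 5, 7, 23, 31, 37, 43}.
v=∞: -55685 < 0 and -49910 < 0  ⇒  (a,b)_∞ = -1.
v=37: a=37^5·(≡16), b=37^2·(≡1) mod 37; (16|37)=+1, (1|37)=+1; (−1)^{5·2·18}·(+1)^2·(+1)^5 = +1.
v=5: a=5^9·(≡3), b=5^3·(≡3) mod 5; (3|5)=-1, (3|5)=-1; (−1)^{9·3·2}·(-1)^3·(-1)^9 = +1.
v=43: a=43^5·(≡6), b=43^2·(≡23) mod 43; (6|43)=+1, (23|43)=+1; (−1)^{5·2·21}·(+1)^2·(+1)^5 = +1.
v=23: a=23^2·(≡7), b=23^1·(≡10) mod 23; (7|23)=-1, (10|23)=-1; (−1)^{2·1·11}·(-1)^1·(-1)^2 = -1.
v=3: a=3^-12·(≡1), b=3^-4·(≡1) mod 3; (1|3)=+1, (1|3)=+1; (−1)^{-12·-4·1}·(+1)^-4·(+1)^-12 = +1.
v=7: a=7^-1·(≡4), b=7^-1·(≡5) mod 7; (4|7)=+1, (5|7)=-1; (−1)^{-1·-1·3}·(+1)^-1·(-1)^-1 = +1.
v=31: a=31^2·(≡23), b=31^1·(≡18) mod 31; (23|31)=-1, (18|31)=+1; (−1)^{2·1·15}·(-1)^1·(+1)^2 = -1.
v=2: v_2(a)=12, v_2(b)=7; units ≡ 3, 5 (mod 8); ε·ε+αω+βω = 1·0+12·1+7·1 ≡ 1  ⇒  (a,b)_2 = -1.
Ram(-55685, -49910) = {2, 23, 31, ∞}; no ℚ_2-point on the conic.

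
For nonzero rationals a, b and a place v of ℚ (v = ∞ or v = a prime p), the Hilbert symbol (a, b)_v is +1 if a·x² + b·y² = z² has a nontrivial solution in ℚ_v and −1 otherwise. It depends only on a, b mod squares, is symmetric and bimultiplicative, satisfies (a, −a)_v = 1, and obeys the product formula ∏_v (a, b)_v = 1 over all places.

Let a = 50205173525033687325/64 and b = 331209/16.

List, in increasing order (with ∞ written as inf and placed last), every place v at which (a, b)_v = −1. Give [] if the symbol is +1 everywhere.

Mod squares: a ≡ 151293, b ≡ 4089. Check v ∈ {∞, 2, 3, 5, 11, 29, 37, 47}.
v=47: a=47^3·(≡19), b=47^1·(≡38) mod 47; (19|47)=-1, (38|47)=-1; (−1)^{3·1·23}·(-1)^1·(-1)^3 = -1.
v=2: v_2(a)=-6, v_2(b)=-4; units ≡ 5, 1 (mod 8); ε·ε+αω+βω = 0·0+-6·0+-4·1 ≡ 0  ⇒  (a,b)_2 = +1.
v=29: a=29^3·(≡18), b=29^1·(≡16) mod 29; (18|29)=-1, (16|29)=+1; (−1)^{3·1·14}·(-1)^1·(+1)^3 = -1.
v=3: a=3^11·(≡1), b=3^5·(≡1) mod 3; (1|3)=+1, (1|3)=+1; (−1)^{11·5·1}·(+1)^5·(+1)^11 = -1.
v=37: a=37^1·(≡18), b=37^0·(≡6) mod 37; (18|37)=-1, (6|37)=-1; (−1)^{1·0·18}·(-1)^0·(-1)^1 = -1.
v=5: a=5^2·(≡2), b=5^0·(≡4) mod 5; (2|5)=-1, (4|5)=+1; (−1)^{2·0·2}·(-1)^0·(+1)^2 = +1.
v=11: a=11^2·(≡7), b=11^0·(≡2) mod 11; (7|11)=-1, (2|11)=-1; (−1)^{2·0·5}·(-1)^0·(-1)^2 = +1.
v=∞: 151293 > 0 and 4089 > 0  ⇒  (a,b)_∞ = +1.
(151293, 4089 / ℚ) ramifies at {3, 29, 37, 47}: a division algebra.

[3, 29, 37, 47]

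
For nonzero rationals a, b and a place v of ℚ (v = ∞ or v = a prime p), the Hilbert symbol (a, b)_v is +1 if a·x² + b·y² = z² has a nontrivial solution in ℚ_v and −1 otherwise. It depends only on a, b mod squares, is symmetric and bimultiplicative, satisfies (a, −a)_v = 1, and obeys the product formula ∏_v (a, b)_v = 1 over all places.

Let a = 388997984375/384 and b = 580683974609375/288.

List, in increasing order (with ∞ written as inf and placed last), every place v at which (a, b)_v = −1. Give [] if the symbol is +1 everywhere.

[2, 17]

(a, b) ≡ (25194, 8398) mod (ℚ^×)²; places V = {2, 3, 5, 7, 11, 13, 17, 19, ∞}.
(a,b)_7: α=2, u≡2; β=2, v≡3 (mod 7); (2|7)=+1, (3|7)=-1; sign (−1)^0·+1^2·-1^2 = +1.
(a,b)_3: α=-1, u≡1; β=-2, v≡1 (mod 3); (1|3)=+1, (1|3)=+1; sign (−1)^0·+1^-2·+1^-1 = +1.
(a,b)_17: α=1, u≡3; β=3, v≡9 (mod 17); (3|17)=-1, (9|17)=+1; sign (−1)^0·-1^3·+1^1 = -1.
(a,b)_2: α=-7, β=-5; u≡5, v≡7 (mod 8); ε(u)ε(v)=0·1, αω(v)=-7·0, βω(u)=-5·1; sum ≡ 1  ⇒  -1.
(a,b)_19: α=1, u≡2; β=1, v≡6 (mod 19); (2|19)=-1, (6|19)=+1; sign (−1)^1·-1^1·+1^1 = +1.
(a,b)_11: α=2, u≡9; β=0, v≡5 (mod 11); (9|11)=+1, (5|11)=+1; sign (−1)^0·+1^0·+1^2 = +1.
(a,b)_13: α=1, u≡4; β=1, v≡4 (mod 13); (4|13)=+1, (4|13)=+1; sign (−1)^0·+1^1·+1^1 = +1.
(a,b)_5: α=6, u≡4; β=10, v≡3 (mod 5); (4|5)=+1, (3|5)=-1; sign (−1)^0·+1^10·-1^6 = +1.
(a,b)_∞: sgn(25194)=+, sgn(8398)=+, so +1.
Ram(25194, 8398) = {2, 17}; no ℚ_2-point on the conic.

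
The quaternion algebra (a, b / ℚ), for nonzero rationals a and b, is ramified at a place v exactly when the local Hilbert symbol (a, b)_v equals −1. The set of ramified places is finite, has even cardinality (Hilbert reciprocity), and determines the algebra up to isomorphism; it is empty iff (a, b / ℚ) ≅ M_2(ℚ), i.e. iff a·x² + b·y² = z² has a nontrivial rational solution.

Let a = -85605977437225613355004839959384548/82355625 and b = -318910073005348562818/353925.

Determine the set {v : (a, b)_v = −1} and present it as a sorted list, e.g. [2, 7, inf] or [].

[2, 13, 37, inf]

(a, b) ≡ (-697, -420394) mod (ℚ^×)²; places V = {2, 3, 5, 7, 11, 13, 17, 19, 23, 29, 37, 41, ∞}.
(a,b)_13: α=0, u≡11; β=-1, v≡8 (mod 13); (11|13)=-1, (8|13)=-1; sign (−1)^0·-1^-1·-1^0 = -1.
(a,b)_5: α=-4, u≡3; β=-2, v≡1 (mod 5); (3|5)=-1, (1|5)=+1; sign (−1)^0·-1^-2·+1^-4 = +1.
(a,b)_17: α=11, u≡14; β=8, v≡15 (mod 17); (14|17)=-1, (15|17)=+1; sign (−1)^0·-1^8·+1^11 = +1.
(a,b)_7: α=2, u≡3; β=0, v≡5 (mod 7); (3|7)=-1, (5|7)=-1; sign (−1)^0·-1^0·-1^2 = +1.
(a,b)_3: α=-2, u≡2; β=-2, v≡2 (mod 3); (2|3)=-1, (2|3)=-1; sign (−1)^0·-1^-2·-1^-2 = +1.
(a,b)_37: α=2, u≡23; β=1, v≡4 (mod 37); (23|37)=-1, (4|37)=+1; sign (−1)^0·-1^1·+1^2 = -1.
(a,b)_∞: sgn(-697)=−, sgn(-420394)=−, so -1.
(a,b)_29: α=4, u≡13; β=2, v≡10 (mod 29); (13|29)=+1, (10|29)=-1; sign (−1)^0·+1^2·-1^4 = +1.
(a,b)_23: α=2, u≡6; β=1, v≡22 (mod 23); (6|23)=+1, (22|23)=-1; sign (−1)^0·+1^1·-1^2 = +1.
(a,b)_19: α=2, u≡5; β=1, v≡4 (mod 19); (5|19)=+1, (4|19)=+1; sign (−1)^0·+1^1·+1^2 = +1.
(a,b)_41: α=3, u≡27; β=2, v≡32 (mod 41); (27|41)=-1, (32|41)=+1; sign (−1)^0·-1^2·+1^3 = +1.
(a,b)_2: α=2, β=1; u≡7, v≡3 (mod 8); ε(u)ε(v)=1·1, αω(v)=2·1, βω(u)=1·0; sum ≡ 1  ⇒  -1.
(a,b)_11: α=-4, u≡10; β=-2, v≡3 (mod 11); (10|11)=-1, (3|11)=+1; sign (−1)^0·-1^-2·+1^-4 = +1.
|Ram(-697, -420394)| = 4, even; anisotropic at {2, 13, 37, ∞}.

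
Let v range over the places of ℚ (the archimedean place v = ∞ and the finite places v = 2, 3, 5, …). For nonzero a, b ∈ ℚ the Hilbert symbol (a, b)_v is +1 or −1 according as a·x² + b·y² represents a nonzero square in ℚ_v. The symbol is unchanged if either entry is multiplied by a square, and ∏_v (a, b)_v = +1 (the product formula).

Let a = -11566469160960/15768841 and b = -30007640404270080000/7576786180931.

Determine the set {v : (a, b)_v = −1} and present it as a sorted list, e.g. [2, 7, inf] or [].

Mod squares: a ≡ -690, b ≡ -1122. Check v ∈ {∞, 2, 3, 5, 7, 11, 17, 19, 23}.
v=7: a=7^2·(≡3), b=7^0·(≡3) mod 7; (3|7)=-1, (3|7)=-1; (−1)^{2·0·3}·(-1)^0·(-1)^2 = +1.
v=17: a=17^4·(≡10), b=17^7·(≡4) mod 17; (10|17)=-1, (4|17)=+1; (−1)^{4·7·8}·(-1)^7·(+1)^4 = -1.
v=23: a=23^1·(≡12), b=23^2·(≡10) mod 23; (12|23)=+1, (10|23)=-1; (−1)^{1·2·11}·(+1)^2·(-1)^1 = -1.
v=∞: -690 < 0 and -1122 < 0  ⇒  (a,b)_∞ = -1.
v=2: v_2(a)=13, v_2(b)=13; units ≡ 7, 7 (mod 8); ε·ε+αω+βω = 1·1+13·0+13·0 ≡ 1  ⇒  (a,b)_2 = -1.
v=19: a=19^-4·(≡18), b=19^-6·(≡3) mod 19; (18|19)=-1, (3|19)=-1; (−1)^{-4·-6·9}·(-1)^-6·(-1)^-4 = +1.
v=11: a=11^-2·(≡3), b=11^-5·(≡8) mod 11; (3|11)=+1, (8|11)=-1; (−1)^{-2·-5·5}·(+1)^-5·(-1)^-2 = +1.
v=3: a=3^1·(≡1), b=3^3·(≡1) mod 3; (1|3)=+1, (1|3)=+1; (−1)^{1·3·1}·(+1)^3·(+1)^1 = -1.
v=5: a=5^1·(≡3), b=5^4·(≡2) mod 5; (3|5)=-1, (2|5)=-1; (−1)^{1·4·2}·(-1)^4·(-1)^1 = -1.
(-690, -1122 / ℚ) ramifies at {2, 3, 5, 17, 23, ∞}: a division algebra.

[2, 3, 5, 17, 23, inf]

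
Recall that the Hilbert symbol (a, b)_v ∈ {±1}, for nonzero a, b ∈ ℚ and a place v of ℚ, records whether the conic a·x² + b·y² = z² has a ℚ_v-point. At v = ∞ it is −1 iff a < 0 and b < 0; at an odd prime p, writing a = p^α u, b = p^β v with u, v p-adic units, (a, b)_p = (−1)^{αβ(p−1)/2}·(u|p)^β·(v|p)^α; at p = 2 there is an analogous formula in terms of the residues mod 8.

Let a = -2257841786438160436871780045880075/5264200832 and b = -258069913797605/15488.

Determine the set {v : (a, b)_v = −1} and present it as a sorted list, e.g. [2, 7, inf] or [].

Mod squares: a ≡ -126854, b ≡ -1512490. Check v ∈ {∞, 2, 3, 5, 7, 11, 13, 17, 29, 31, 41, 53}.
v=2: v_2(a)=-7, v_2(b)=-7; units ≡ 5, 3 (mod 8); ε·ε+αω+βω = 0·1+-7·1+-7·1 ≡ 0  ⇒  (a,b)_2 = +1.
v=31: a=31^2·(≡11), b=31^1·(≡14) mod 31; (11|31)=-1, (14|31)=+1; (−1)^{2·1·15}·(-1)^1·(+1)^2 = -1.
v=11: a=11^-4·(≡1), b=11^-2·(≡2) mod 11; (1|11)=+1, (2|11)=-1; (−1)^{-4·-2·5}·(+1)^-2·(-1)^-4 = +1.
v=5: a=5^2·(≡1), b=5^1·(≡3) mod 5; (1|5)=+1, (3|5)=-1; (−1)^{2·1·2}·(+1)^1·(-1)^2 = +1.
v=29: a=29^6·(≡26), b=29^2·(≡23) mod 29; (26|29)=-1, (23|29)=+1; (−1)^{6·2·14}·(-1)^2·(+1)^6 = +1.
v=13: a=13^5·(≡7), b=13^2·(≡5) mod 13; (7|13)=-1, (5|13)=-1; (−1)^{5·2·6}·(-1)^2·(-1)^5 = -1.
v=7: a=7^9·(≡4), b=7^5·(≡6) mod 7; (4|7)=+1, (6|7)=-1; (−1)^{9·5·3}·(+1)^5·(-1)^9 = +1.
v=3: a=3^2·(≡1), b=3^0·(≡2) mod 3; (1|3)=+1, (2|3)=-1; (−1)^{2·0·1}·(+1)^0·(-1)^2 = +1.
v=17: a=17^1·(≡9), b=17^1·(≡8) mod 17; (9|17)=+1, (8|17)=+1; (−1)^{1·1·8}·(+1)^1·(+1)^1 = +1.
v=∞: -126854 < 0 and -1512490 < 0  ⇒  (a,b)_∞ = -1.
v=53: a=53^-2·(≡13), b=53^0·(≡46) mod 53; (13|53)=+1, (46|53)=+1; (−1)^{-2·0·26}·(+1)^0·(+1)^-2 = +1.
v=41: a=41^3·(≡11), b=41^1·(≡2) mod 41; (11|41)=-1, (2|41)=+1; (−1)^{3·1·20}·(-1)^1·(+1)^3 = -1.
|Ram(-126854, -1512490)| = 4, even; anisotropic at {13, 31, 41, ∞}.

[13, 31, 41, inf]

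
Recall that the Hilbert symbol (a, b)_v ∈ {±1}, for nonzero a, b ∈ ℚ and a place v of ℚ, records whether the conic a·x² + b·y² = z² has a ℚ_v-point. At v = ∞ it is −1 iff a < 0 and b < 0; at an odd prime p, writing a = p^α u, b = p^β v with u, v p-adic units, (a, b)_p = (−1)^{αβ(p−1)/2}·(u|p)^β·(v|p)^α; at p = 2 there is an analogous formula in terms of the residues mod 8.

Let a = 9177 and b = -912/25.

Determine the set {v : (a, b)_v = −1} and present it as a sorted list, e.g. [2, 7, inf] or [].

Mod squares: a ≡ 9177, b ≡ -57. Check v ∈ {∞, 2, 3, 5, 7, 19, 23}.
v=19: a=19^1·(≡8), b=19^1·(≡11) mod 19; (8|19)=-1, (11|19)=+1; (−1)^{1·1·9}·(-1)^1·(+1)^1 = +1.
v=7: a=7^1·(≡2), b=7^0·(≡3) mod 7; (2|7)=+1, (3|7)=-1; (−1)^{1·0·3}·(+1)^0·(-1)^1 = -1.
v=3: a=3^1·(≡2), b=3^1·(≡2) mod 3; (2|3)=-1, (2|3)=-1; (−1)^{1·1·1}·(-1)^1·(-1)^1 = -1.
v=∞: 9177 > 0 and -57 < 0  ⇒  (a,b)_∞ = +1.
v=23: a=23^1·(≡8), b=23^0·(≡4) mod 23; (8|23)=+1, (4|23)=+1; (−1)^{1·0·11}·(+1)^0·(+1)^1 = +1.
v=2: v_2(a)=0, v_2(b)=4; units ≡ 1, 7 (mod 8); ε·ε+αω+βω = 0·1+0·0+4·0 ≡ 0  ⇒  (a,b)_2 = +1.
v=5: a=5^0·(≡2), b=5^-2·(≡3) mod 5; (2|5)=-1, (3|5)=-1; (−1)^{0·-2·2}·(-1)^-2·(-1)^0 = +1.
Ram(9177, -57) = {3, 7}; no ℚ_3-point on the conic.

[3, 7]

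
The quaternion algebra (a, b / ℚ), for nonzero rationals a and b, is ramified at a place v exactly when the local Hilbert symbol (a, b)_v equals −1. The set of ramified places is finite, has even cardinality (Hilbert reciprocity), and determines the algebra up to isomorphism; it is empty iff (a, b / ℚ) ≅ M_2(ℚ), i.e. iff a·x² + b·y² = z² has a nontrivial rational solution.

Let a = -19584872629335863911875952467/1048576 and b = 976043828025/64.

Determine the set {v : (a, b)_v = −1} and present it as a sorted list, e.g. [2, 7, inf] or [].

(a, b) ≡ (-158627, 4337972569) mod (ℚ^×)²; places V = {2, 3, 5, 7, 17, 23, 29, 31, 41, 43, ∞}.
(a,b)_2: α=-20, β=-6; u≡5, v≡1 (mod 8); ε(u)ε(v)=0·0, αω(v)=-20·0, βω(u)=-6·1; sum ≡ 0  ⇒  +1.
(a,b)_41: α=2, u≡25; β=1, v≡29 (mod 41); (25|41)=+1, (29|41)=-1; sign (−1)^0·+1^1·-1^2 = +1.
(a,b)_7: α=3, u≡5; β=1, v≡3 (mod 7); (5|7)=-1, (3|7)=-1; sign (−1)^1·-1^1·-1^3 = -1.
(a,b)_31: α=3, u≡30; β=1, v≡9 (mod 31); (30|31)=-1, (9|31)=+1; sign (−1)^1·-1^1·+1^3 = +1.
(a,b)_3: α=8, u≡1; β=2, v≡1 (mod 3); (1|3)=+1, (1|3)=+1; sign (−1)^0·+1^2·+1^8 = +1.
(a,b)_∞: sgn(-158627)=−, sgn(4337972569)=+, so +1.
(a,b)_5: α=0, u≡3; β=2, v≡4 (mod 5); (3|5)=-1, (4|5)=+1; sign (−1)^0·-1^2·+1^0 = +1.
(a,b)_17: α=3, u≡16; β=1, v≡5 (mod 17); (16|17)=+1, (5|17)=-1; sign (−1)^0·+1^1·-1^3 = -1.
(a,b)_29: α=2, u≡3; β=1, v≡9 (mod 29); (3|29)=-1, (9|29)=+1; sign (−1)^0·-1^1·+1^2 = -1.
(a,b)_23: α=2, u≡8; β=1, v≡5 (mod 23); (8|23)=+1, (5|23)=-1; sign (−1)^0·+1^1·-1^2 = +1.
(a,b)_43: α=3, u≡14; β=1, v≡35 (mod 43); (14|43)=+1, (35|43)=+1; sign (−1)^1·+1^1·+1^3 = -1.
Ram(-158627, 4337972569) = {7, 17, 29, 43}; no ℚ_7-point on the conic.

[7, 17, 29, 43]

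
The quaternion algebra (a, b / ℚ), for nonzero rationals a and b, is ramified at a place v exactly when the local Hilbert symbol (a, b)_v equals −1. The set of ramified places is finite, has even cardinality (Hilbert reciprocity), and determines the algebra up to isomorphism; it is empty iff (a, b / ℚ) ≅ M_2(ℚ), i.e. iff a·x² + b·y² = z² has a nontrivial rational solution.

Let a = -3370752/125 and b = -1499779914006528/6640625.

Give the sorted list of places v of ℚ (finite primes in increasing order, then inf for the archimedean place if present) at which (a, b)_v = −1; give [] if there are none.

[3, 7, 17, inf]

Mod squares: a ≡ -7315, b ≡ -561. Check v ∈ {∞, 2, 3, 5, 7, 11, 17, 19}.
v=17: a=17^0·(≡7), b=17^-1·(≡16) mod 17; (7|17)=-1, (16|17)=+1; (−1)^{0·-1·8}·(-1)^-1·(+1)^0 = -1.
v=∞: -7315 < 0 and -561 < 0  ⇒  (a,b)_∞ = -1.
v=5: a=5^-3·(≡3), b=5^-8·(≡1) mod 5; (3|5)=-1, (1|5)=+1; (−1)^{-3·-8·2}·(-1)^-8·(+1)^-3 = +1.
v=7: a=7^1·(≡6), b=7^2·(≡3) mod 7; (6|7)=-1, (3|7)=-1; (−1)^{1·2·3}·(-1)^2·(-1)^1 = -1.
v=3: a=3^2·(≡2), b=3^5·(≡2) mod 3; (2|3)=-1, (2|3)=-1; (−1)^{2·5·1}·(-1)^5·(-1)^2 = -1.
v=19: a=19^1·(≡3), b=19^2·(≡4) mod 19; (3|19)=-1, (4|19)=+1; (−1)^{1·2·9}·(-1)^2·(+1)^1 = +1.
v=11: a=11^1·(≡7), b=11^3·(≡4) mod 11; (7|11)=-1, (4|11)=+1; (−1)^{1·3·5}·(-1)^3·(+1)^1 = +1.
v=2: v_2(a)=8, v_2(b)=18; units ≡ 5, 7 (mod 8); ε·ε+αω+βω = 0·1+8·0+18·1 ≡ 0  ⇒  (a,b)_2 = +1.
Ram(-7315, -561) = {3, 7, 17, ∞}; no ℚ_3-point on the conic.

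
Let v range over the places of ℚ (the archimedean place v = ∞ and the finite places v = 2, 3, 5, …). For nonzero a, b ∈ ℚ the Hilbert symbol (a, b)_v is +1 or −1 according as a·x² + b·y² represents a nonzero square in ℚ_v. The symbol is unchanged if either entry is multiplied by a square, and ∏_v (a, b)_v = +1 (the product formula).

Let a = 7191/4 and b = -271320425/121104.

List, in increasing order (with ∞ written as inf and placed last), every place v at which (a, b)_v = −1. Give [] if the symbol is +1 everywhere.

[2, 47]

Mod squares: a ≡ 799, b ≡ -17. Check v ∈ {∞, 2, 3, 5, 17, 29, 47}.
v=∞: 799 > 0 and -17 < 0  ⇒  (a,b)_∞ = +1.
v=47: a=47^1·(≡3), b=47^2·(≡26) mod 47; (3|47)=+1, (26|47)=-1; (−1)^{1·2·23}·(+1)^2·(-1)^1 = -1.
v=17: a=17^1·(≡8), b=17^3·(≡15) mod 17; (8|17)=+1, (15|17)=+1; (−1)^{1·3·8}·(+1)^3·(+1)^1 = +1.
v=29: a=29^0·(≡7), b=29^-2·(≡21) mod 29; (7|29)=+1, (21|29)=-1; (−1)^{0·-2·14}·(+1)^-2·(-1)^0 = +1.
v=3: a=3^2·(≡1), b=3^-2·(≡1) mod 3; (1|3)=+1, (1|3)=+1; (−1)^{2·-2·1}·(+1)^-2·(+1)^2 = +1.
v=5: a=5^0·(≡4), b=5^2·(≡2) mod 5; (4|5)=+1, (2|5)=-1; (−1)^{0·2·2}·(+1)^2·(-1)^0 = +1.
v=2: v_2(a)=-2, v_2(b)=-4; units ≡ 7, 7 (mod 8); ε·ε+αω+βω = 1·1+-2·0+-4·0 ≡ 1  ⇒  (a,b)_2 = -1.
Ram(799, -17) = {2, 47}; no ℚ_2-point on the conic.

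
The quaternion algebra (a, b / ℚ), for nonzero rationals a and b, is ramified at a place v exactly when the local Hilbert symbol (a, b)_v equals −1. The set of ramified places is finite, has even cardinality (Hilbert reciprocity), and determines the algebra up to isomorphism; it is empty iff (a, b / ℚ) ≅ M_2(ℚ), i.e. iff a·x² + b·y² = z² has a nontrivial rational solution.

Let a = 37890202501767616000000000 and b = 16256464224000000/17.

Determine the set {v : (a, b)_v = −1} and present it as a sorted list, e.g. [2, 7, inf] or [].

Mod squares: a ≡ 24310, b ≡ 102. Check v ∈ {∞, 2, 3, 5, 7, 11, 13, 17, 29}.
v=17: a=17^3·(≡1), b=17^-1·(≡12) mod 17; (1|17)=+1, (12|17)=-1; (−1)^{3·-1·8}·(+1)^-1·(-1)^3 = -1.
v=3: a=3^0·(≡1), b=3^1·(≡1) mod 3; (1|3)=+1, (1|3)=+1; (−1)^{0·1·1}·(+1)^1·(+1)^0 = +1.
v=29: a=29^2·(≡19), b=29^0·(≡17) mod 29; (19|29)=-1, (17|29)=-1; (−1)^{2·0·14}·(-1)^0·(-1)^2 = +1.
v=5: a=5^9·(≡2), b=5^6·(≡3) mod 5; (2|5)=-1, (3|5)=-1; (−1)^{9·6·2}·(-1)^6·(-1)^9 = -1.
v=∞: 24310 > 0 and 102 > 0  ⇒  (a,b)_∞ = +1.
v=2: v_2(a)=15, v_2(b)=11; units ≡ 3, 3 (mod 8); ε·ε+αω+βω = 1·1+15·1+11·1 ≡ 1  ⇒  (a,b)_2 = -1.
v=13: a=13^3·(≡5), b=13^4·(≡11) mod 13; (5|13)=-1, (11|13)=-1; (−1)^{3·4·6}·(-1)^4·(-1)^3 = -1.
v=11: a=11^3·(≡6), b=11^2·(≡4) mod 11; (6|11)=-1, (4|11)=+1; (−1)^{3·2·5}·(-1)^2·(+1)^3 = +1.
v=7: a=7^2·(≡6), b=7^2·(≡1) mod 7; (6|7)=-1, (1|7)=+1; (−1)^{2·2·3}·(-1)^2·(+1)^2 = +1.
|Ram(24310, 102)| = 4, even; anisotropic at {2, 5, 13, 17}.

[2, 5, 13, 17]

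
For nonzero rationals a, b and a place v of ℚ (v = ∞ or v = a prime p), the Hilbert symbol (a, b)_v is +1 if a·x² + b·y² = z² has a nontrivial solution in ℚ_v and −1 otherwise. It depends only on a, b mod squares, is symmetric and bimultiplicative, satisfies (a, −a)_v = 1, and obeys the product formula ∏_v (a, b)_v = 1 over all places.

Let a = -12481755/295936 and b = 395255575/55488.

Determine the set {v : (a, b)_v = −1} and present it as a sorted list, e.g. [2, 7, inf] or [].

[3, 19]

Mod squares: a ≡ -195, b ≡ 741. Check v ∈ {∞, 2, 3, 5, 11, 13, 17, 19, 23}.
v=2: v_2(a)=-10, v_2(b)=-6; units ≡ 5, 5 (mod 8); ε·ε+αω+βω = 0·0+-10·1+-6·1 ≡ 0  ⇒  (a,b)_2 = +1.
v=23: a=23^2·(≡4), b=23^2·(≡17) mod 23; (4|23)=+1, (17|23)=-1; (−1)^{2·2·11}·(+1)^2·(-1)^2 = +1.
v=5: a=5^1·(≡4), b=5^2·(≡1) mod 5; (4|5)=+1, (1|5)=+1; (−1)^{1·2·2}·(+1)^2·(+1)^1 = +1.
v=13: a=13^1·(≡8), b=13^1·(≡11) mod 13; (8|13)=-1, (11|13)=-1; (−1)^{1·1·6}·(-1)^1·(-1)^1 = +1.
v=∞: -195 < 0 and 741 > 0  ⇒  (a,b)_∞ = +1.
v=3: a=3^1·(≡1), b=3^-1·(≡1) mod 3; (1|3)=+1, (1|3)=+1; (−1)^{1·-1·1}·(+1)^-1·(+1)^1 = -1.
v=19: a=19^0·(≡13), b=19^1·(≡9) mod 19; (13|19)=-1, (9|19)=+1; (−1)^{0·1·9}·(-1)^1·(+1)^0 = -1.
v=11: a=11^2·(≡1), b=11^2·(≡1) mod 11; (1|11)=+1, (1|11)=+1; (−1)^{2·2·5}·(+1)^2·(+1)^2 = +1.
v=17: a=17^-2·(≡9), b=17^-2·(≡10) mod 17; (9|17)=+1, (10|17)=-1; (−1)^{-2·-2·8}·(+1)^-2·(-1)^-2 = +1.
(-195, 741 / ℚ) ramifies at {3, 19}: a division algebra.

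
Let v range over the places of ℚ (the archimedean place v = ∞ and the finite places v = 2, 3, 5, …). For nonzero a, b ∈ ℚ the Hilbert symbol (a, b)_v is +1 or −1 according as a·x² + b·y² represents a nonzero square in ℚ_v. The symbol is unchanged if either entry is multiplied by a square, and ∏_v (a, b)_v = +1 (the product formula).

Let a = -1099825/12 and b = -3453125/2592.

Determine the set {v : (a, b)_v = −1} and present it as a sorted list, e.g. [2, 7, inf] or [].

[2, 3, 37, inf]

(a, b) ≡ (-131979, -442) mod (ℚ^×)²; places V = {2, 3, 5, 13, 17, 29, 37, 41, ∞}.
(a,b)_∞: sgn(-131979)=−, sgn(-442)=−, so -1.
(a,b)_13: α=0, u≡12; β=1, v≡6 (mod 13); (12|13)=+1, (6|13)=-1; sign (−1)^0·+1^1·-1^0 = +1.
(a,b)_29: α=1, u≡3; β=0, v≡23 (mod 29); (3|29)=-1, (23|29)=+1; sign (−1)^0·-1^0·+1^1 = +1.
(a,b)_37: α=1, u≡5; β=0, v≡24 (mod 37); (5|37)=-1, (24|37)=-1; sign (−1)^0·-1^0·-1^1 = -1.
(a,b)_41: α=1, u≡23; β=0, v≡2 (mod 41); (23|41)=+1, (2|41)=+1; sign (−1)^0·+1^0·+1^1 = +1.
(a,b)_2: α=-2, β=-5; u≡5, v≡3 (mod 8); ε(u)ε(v)=0·1, αω(v)=-2·1, βω(u)=-5·1; sum ≡ 1  ⇒  -1.
(a,b)_17: α=0, u≡2; β=1, v≡1 (mod 17); (2|17)=+1, (1|17)=+1; sign (−1)^0·+1^1·+1^0 = +1.
(a,b)_5: α=2, u≡1; β=6, v≡2 (mod 5); (1|5)=+1, (2|5)=-1; sign (−1)^0·+1^6·-1^2 = +1.
(a,b)_3: α=-1, u≡2; β=-4, v≡2 (mod 3); (2|3)=-1, (2|3)=-1; sign (−1)^0·-1^-4·-1^-1 = -1.
Ram(-131979, -442) = {2, 3, 37, ∞}; no ℚ_2-point on the conic.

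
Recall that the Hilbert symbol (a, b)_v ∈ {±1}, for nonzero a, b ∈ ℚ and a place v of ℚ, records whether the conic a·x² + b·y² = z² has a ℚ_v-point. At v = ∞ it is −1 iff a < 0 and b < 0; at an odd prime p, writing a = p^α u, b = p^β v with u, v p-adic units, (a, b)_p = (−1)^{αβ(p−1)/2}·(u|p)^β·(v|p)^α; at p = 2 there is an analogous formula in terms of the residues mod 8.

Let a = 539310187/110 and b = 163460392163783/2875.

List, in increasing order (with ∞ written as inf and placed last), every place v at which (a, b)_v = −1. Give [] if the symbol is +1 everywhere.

Mod squares: a ≡ 35290970, b ≡ 46805. Check v ∈ {∞, 2, 5, 11, 13, 23, 29, 37, 41}.
v=13: a=13^1·(≡12), b=13^2·(≡2) mod 13; (12|13)=+1, (2|13)=-1; (−1)^{1·2·6}·(+1)^2·(-1)^1 = -1.
v=2: v_2(a)=-1, v_2(b)=0; units ≡ 5, 5 (mod 8); ε·ε+αω+βω = 0·0+-1·1+0·1 ≡ 1  ⇒  (a,b)_2 = -1.
v=5: a=5^-1·(≡1), b=5^-3·(≡1) mod 5; (1|5)=+1, (1|5)=+1; (−1)^{-1·-3·2}·(+1)^-3·(+1)^-1 = +1.
v=23: a=23^1·(≡14), b=23^-1·(≡17) mod 23; (14|23)=-1, (17|23)=-1; (−1)^{1·-1·11}·(-1)^-1·(-1)^1 = -1.
v=11: a=11^-1·(≡2), b=11^1·(≡3) mod 11; (2|11)=-1, (3|11)=+1; (−1)^{-1·1·5}·(-1)^1·(+1)^-1 = +1.
v=41: a=41^2·(≡3), b=41^4·(≡19) mod 41; (3|41)=-1, (19|41)=-1; (−1)^{2·4·20}·(-1)^4·(-1)^2 = +1.
v=∞: 35290970 > 0 and 46805 > 0  ⇒  (a,b)_∞ = +1.
v=37: a=37^1·(≡14), b=37^1·(≡36) mod 37; (14|37)=-1, (36|37)=+1; (−1)^{1·1·18}·(-1)^1·(+1)^1 = -1.
v=29: a=29^1·(≡12), b=29^2·(≡6) mod 29; (12|29)=-1, (6|29)=+1; (−1)^{1·2·14}·(-1)^2·(+1)^1 = +1.
Ram(35290970, 46805) = {2, 13, 23, 37}; no ℚ_2-point on the conic.

[2, 13, 23, 37]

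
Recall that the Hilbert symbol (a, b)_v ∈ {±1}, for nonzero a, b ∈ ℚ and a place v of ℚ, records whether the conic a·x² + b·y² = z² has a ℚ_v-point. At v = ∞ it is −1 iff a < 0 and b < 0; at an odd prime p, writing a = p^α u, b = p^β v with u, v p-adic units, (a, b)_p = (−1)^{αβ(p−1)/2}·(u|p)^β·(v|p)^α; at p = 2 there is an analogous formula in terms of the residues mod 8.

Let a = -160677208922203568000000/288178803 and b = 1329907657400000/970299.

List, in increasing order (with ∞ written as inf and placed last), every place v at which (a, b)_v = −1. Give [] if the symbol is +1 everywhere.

[7, 11, 17, 37]

(a, b) ≡ (-13209, 385) mod (ℚ^×)²; places V = {2, 3, 5, 7, 11, 17, 37, ∞}.
(a,b)_∞: sgn(-13209)=−, sgn(385)=+, so +1.
(a,b)_5: α=6, u≡1; β=5, v≡2 (mod 5); (1|5)=+1, (2|5)=-1; sign (−1)^0·+1^5·-1^6 = +1.
(a,b)_2: α=10, β=6; u≡7, v≡1 (mod 8); ε(u)ε(v)=1·0, αω(v)=10·0, βω(u)=6·0; sum ≡ 0  ⇒  +1.
(a,b)_11: α=-4, u≡8; β=-3, v≡10 (mod 11); (8|11)=-1, (10|11)=-1; sign (−1)^0·-1^-3·-1^-4 = -1.
(a,b)_3: α=-9, u≡1; β=-6, v≡1 (mod 3); (1|3)=+1, (1|3)=+1; sign (−1)^0·+1^-6·+1^-9 = +1.
(a,b)_17: α=3, u≡10; β=2, v≡7 (mod 17); (10|17)=-1, (7|17)=-1; sign (−1)^0·-1^2·-1^3 = -1.
(a,b)_37: α=3, u≡15; β=2, v≡15 (mod 37); (15|37)=-1, (15|37)=-1; sign (−1)^0·-1^2·-1^3 = -1.
(a,b)_7: α=9, u≡3; β=5, v≡3 (mod 7); (3|7)=-1, (3|7)=-1; sign (−1)^1·-1^5·-1^9 = -1.
(-13209, 385 / ℚ) ramifies at {7, 11, 17, 37}: a division algebra.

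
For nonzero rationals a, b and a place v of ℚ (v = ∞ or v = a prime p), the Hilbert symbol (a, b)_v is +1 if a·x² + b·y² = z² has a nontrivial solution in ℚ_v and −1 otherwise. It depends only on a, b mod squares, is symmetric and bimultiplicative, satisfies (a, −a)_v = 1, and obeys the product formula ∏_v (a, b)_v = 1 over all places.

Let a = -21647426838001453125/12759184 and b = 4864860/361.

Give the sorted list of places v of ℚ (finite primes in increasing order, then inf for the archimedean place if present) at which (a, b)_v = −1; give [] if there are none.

[2, 3, 5, 13]

Mod squares: a ≡ -13, b ≡ 15015. Check v ∈ {∞, 2, 3, 5, 7, 11, 13, 17, 19, 47}.
v=13: a=13^1·(≡9), b=13^1·(≡8) mod 13; (9|13)=+1, (8|13)=-1; (−1)^{1·1·6}·(+1)^1·(-1)^1 = -1.
v=5: a=5^6·(≡3), b=5^1·(≡2) mod 5; (3|5)=-1, (2|5)=-1; (−1)^{6·1·2}·(-1)^1·(-1)^6 = -1.
v=2: v_2(a)=-4, v_2(b)=2; units ≡ 3, 7 (mod 8); ε·ε+αω+βω = 1·1+-4·0+2·1 ≡ 1  ⇒  (a,b)_2 = -1.
v=17: a=17^4·(≡15), b=17^0·(≡1) mod 17; (15|17)=+1, (1|17)=+1; (−1)^{4·0·8}·(+1)^0·(+1)^4 = +1.
v=11: a=11^0·(≡5), b=11^1·(≡3) mod 11; (5|11)=+1, (3|11)=+1; (−1)^{0·1·5}·(+1)^1·(+1)^0 = +1.
v=47: a=47^-2·(≡34), b=47^0·(≡23) mod 47; (34|47)=+1, (23|47)=-1; (−1)^{-2·0·23}·(+1)^0·(-1)^-2 = +1.
v=∞: -13 < 0 and 15015 > 0  ⇒  (a,b)_∞ = +1.
v=3: a=3^12·(≡2), b=3^5·(≡1) mod 3; (2|3)=-1, (1|3)=+1; (−1)^{12·5·1}·(-1)^5·(+1)^12 = -1.
v=7: a=7^4·(≡1), b=7^1·(≡5) mod 7; (1|7)=+1, (5|7)=-1; (−1)^{4·1·3}·(+1)^1·(-1)^4 = +1.
v=19: a=19^-2·(≡16), b=19^-2·(≡5) mod 19; (16|19)=+1, (5|19)=+1; (−1)^{-2·-2·9}·(+1)^-2·(+1)^-2 = +1.
|Ram(-13, 15015)| = 4, even; anisotropic at {2, 3, 5, 13}.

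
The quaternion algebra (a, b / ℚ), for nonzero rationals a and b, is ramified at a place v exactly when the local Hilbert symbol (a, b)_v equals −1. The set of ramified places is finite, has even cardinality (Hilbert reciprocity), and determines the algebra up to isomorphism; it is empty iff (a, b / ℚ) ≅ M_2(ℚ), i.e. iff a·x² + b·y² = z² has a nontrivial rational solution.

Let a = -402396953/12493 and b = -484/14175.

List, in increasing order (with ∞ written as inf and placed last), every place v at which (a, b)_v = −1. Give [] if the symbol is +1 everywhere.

Mod squares: a ≡ -50141, b ≡ -7. Check v ∈ {∞, 2, 3, 5, 7, 11, 13, 17, 19, 29, 31}.
v=2: v_2(a)=0, v_2(b)=2; units ≡ 3, 1 (mod 8); ε·ε+αω+βω = 1·0+0·0+2·1 ≡ 0  ⇒  (a,b)_2 = +1.
v=17: a=17^2·(≡13), b=17^0·(≡14) mod 17; (13|17)=+1, (14|17)=-1; (−1)^{2·0·8}·(+1)^0·(-1)^2 = +1.
v=∞: -50141 < 0 and -7 < 0  ⇒  (a,b)_∞ = -1.
v=29: a=29^1·(≡26), b=29^0·(≡13) mod 29; (26|29)=-1, (13|29)=+1; (−1)^{1·0·14}·(-1)^0·(+1)^1 = +1.
v=3: a=3^0·(≡1), b=3^-4·(≡2) mod 3; (1|3)=+1, (2|3)=-1; (−1)^{0·-4·1}·(+1)^-4·(-1)^0 = +1.
v=5: a=5^0·(≡4), b=5^-2·(≡3) mod 5; (4|5)=+1, (3|5)=-1; (−1)^{0·-2·2}·(+1)^-2·(-1)^0 = +1.
v=11: a=11^0·(≡8), b=11^2·(≡1) mod 11; (8|11)=-1, (1|11)=+1; (−1)^{0·2·5}·(-1)^2·(+1)^0 = +1.
v=7: a=7^1·(≡6), b=7^-1·(≡3) mod 7; (6|7)=-1, (3|7)=-1; (−1)^{1·-1·3}·(-1)^-1·(-1)^1 = -1.
v=31: a=31^-2·(≡17), b=31^0·(≡17) mod 31; (17|31)=-1, (17|31)=-1; (−1)^{-2·0·15}·(-1)^0·(-1)^-2 = +1.
v=19: a=19^3·(≡10), b=19^0·(≡10) mod 19; (10|19)=-1, (10|19)=-1; (−1)^{3·0·9}·(-1)^0·(-1)^3 = -1.
v=13: a=13^-1·(≡10), b=13^0·(≡2) mod 13; (10|13)=+1, (2|13)=-1; (−1)^{-1·0·6}·(+1)^0·(-1)^-1 = -1.
|Ram(-50141, -7)| = 4, even; anisotropic at {7, 13, 19, ∞}.

[7, 13, 19, inf]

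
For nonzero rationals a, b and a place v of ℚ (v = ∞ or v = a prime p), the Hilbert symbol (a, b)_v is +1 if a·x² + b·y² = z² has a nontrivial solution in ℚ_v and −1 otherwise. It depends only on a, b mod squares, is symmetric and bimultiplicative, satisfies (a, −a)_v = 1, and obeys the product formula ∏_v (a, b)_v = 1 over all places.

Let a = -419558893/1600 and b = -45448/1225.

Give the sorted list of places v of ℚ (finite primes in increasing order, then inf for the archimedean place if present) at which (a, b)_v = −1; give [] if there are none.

[23, inf]

Mod squares: a ≡ -13, b ≡ -11362. Check v ∈ {∞, 2, 5, 7, 13, 19, 23}.
v=23: a=23^2·(≡10), b=23^1·(≡8) mod 23; (10|23)=-1, (8|23)=+1; (−1)^{2·1·11}·(-1)^1·(+1)^2 = -1.
v=5: a=5^-2·(≡3), b=5^-2·(≡3) mod 5; (3|5)=-1, (3|5)=-1; (−1)^{-2·-2·2}·(-1)^-2·(-1)^-2 = +1.
v=∞: -13 < 0 and -11362 < 0  ⇒  (a,b)_∞ = -1.
v=7: a=7^0·(≡4), b=7^-2·(≡6) mod 7; (4|7)=+1, (6|7)=-1; (−1)^{0·-2·3}·(+1)^-2·(-1)^0 = +1.
v=13: a=13^3·(≡1), b=13^1·(≡9) mod 13; (1|13)=+1, (9|13)=+1; (−1)^{3·1·6}·(+1)^1·(+1)^3 = +1.
v=2: v_2(a)=-6, v_2(b)=3; units ≡ 3, 7 (mod 8); ε·ε+αω+βω = 1·1+-6·0+3·1 ≡ 0  ⇒  (a,b)_2 = +1.
v=19: a=19^2·(≡9), b=19^1·(≡15) mod 19; (9|19)=+1, (15|19)=-1; (−1)^{2·1·9}·(+1)^1·(-1)^2 = +1.
Ram(-13, -11362) = {23, ∞}; no ℚ_23-point on the conic.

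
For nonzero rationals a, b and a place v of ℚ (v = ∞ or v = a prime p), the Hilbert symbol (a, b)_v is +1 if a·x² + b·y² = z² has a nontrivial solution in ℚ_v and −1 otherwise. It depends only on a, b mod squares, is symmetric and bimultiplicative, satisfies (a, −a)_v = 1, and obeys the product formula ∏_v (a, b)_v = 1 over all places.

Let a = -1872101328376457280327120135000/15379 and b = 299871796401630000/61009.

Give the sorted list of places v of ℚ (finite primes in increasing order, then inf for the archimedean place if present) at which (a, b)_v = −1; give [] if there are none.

[3, 13]

Mod squares: a ≡ -546, b ≡ 54723. Check v ∈ {∞, 2, 3, 5, 7, 13, 17, 19, 29, 37}.
v=13: a=13^-3·(≡12), b=13^-2·(≡8) mod 13; (12|13)=+1, (8|13)=-1; (−1)^{-3·-2·6}·(+1)^-2·(-1)^-3 = -1.
v=17: a=17^8·(≡16), b=17^5·(≡6) mod 17; (16|17)=+1, (6|17)=-1; (−1)^{8·5·8}·(+1)^5·(-1)^8 = +1.
v=29: a=29^2·(≡24), b=29^1·(≡10) mod 29; (24|29)=+1, (10|29)=-1; (−1)^{2·1·14}·(+1)^1·(-1)^2 = +1.
v=37: a=37^2·(≡25), b=37^1·(≡27) mod 37; (25|37)=+1, (27|37)=+1; (−1)^{2·1·18}·(+1)^1·(+1)^2 = +1.
v=7: a=7^-1·(≡5), b=7^0·(≡4) mod 7; (5|7)=-1, (4|7)=+1; (−1)^{-1·0·3}·(-1)^0·(+1)^-1 = +1.
v=5: a=5^4·(≡1), b=5^4·(≡2) mod 5; (1|5)=+1, (2|5)=-1; (−1)^{4·4·2}·(+1)^4·(-1)^4 = +1.
v=∞: -546 < 0 and 54723 > 0  ⇒  (a,b)_∞ = +1.
v=3: a=3^17·(≡1), b=3^9·(≡1) mod 3; (1|3)=+1, (1|3)=+1; (−1)^{17·9·1}·(+1)^9·(+1)^17 = -1.
v=19: a=19^2·(≡11), b=19^-2·(≡10) mod 19; (11|19)=+1, (10|19)=-1; (−1)^{2·-2·9}·(+1)^-2·(-1)^2 = +1.
v=2: v_2(a)=3, v_2(b)=4; units ≡ 7, 3 (mod 8); ε·ε+αω+βω = 1·1+3·1+4·0 ≡ 0  ⇒  (a,b)_2 = +1.
Ram(-546, 54723) = {3, 13}; no ℚ_3-point on the conic.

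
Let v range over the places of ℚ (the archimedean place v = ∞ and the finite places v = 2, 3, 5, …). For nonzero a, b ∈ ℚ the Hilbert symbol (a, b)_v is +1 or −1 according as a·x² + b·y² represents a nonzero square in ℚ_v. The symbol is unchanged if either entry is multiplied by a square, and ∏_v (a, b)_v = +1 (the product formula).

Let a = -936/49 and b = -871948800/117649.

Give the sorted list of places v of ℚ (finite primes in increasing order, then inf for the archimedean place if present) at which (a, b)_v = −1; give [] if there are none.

[13, inf]

Mod squares: a ≡ -26, b ≡ -2. Check v ∈ {∞, 2, 3, 5, 7, 13, 29}.
v=7: a=7^-2·(≡2), b=7^-6·(≡5) mod 7; (2|7)=+1, (5|7)=-1; (−1)^{-2·-6·3}·(+1)^-6·(-1)^-2 = +1.
v=13: a=13^1·(≡11), b=13^0·(≡8) mod 13; (11|13)=-1, (8|13)=-1; (−1)^{1·0·6}·(-1)^0·(-1)^1 = -1.
v=5: a=5^0·(≡1), b=5^2·(≡2) mod 5; (1|5)=+1, (2|5)=-1; (−1)^{0·2·2}·(+1)^2·(-1)^0 = +1.
v=2: v_2(a)=3, v_2(b)=9; units ≡ 3, 7 (mod 8); ε·ε+αω+βω = 1·1+3·0+9·1 ≡ 0  ⇒  (a,b)_2 = +1.
v=∞: -26 < 0 and -2 < 0  ⇒  (a,b)_∞ = -1.
v=29: a=29^0·(≡17), b=29^2·(≡27) mod 29; (17|29)=-1, (27|29)=-1; (−1)^{0·2·14}·(-1)^2·(-1)^0 = +1.
v=3: a=3^2·(≡1), b=3^4·(≡1) mod 3; (1|3)=+1, (1|3)=+1; (−1)^{2·4·1}·(+1)^4·(+1)^2 = +1.
Ram(-26, -2) = {13, ∞}; no ℚ_13-point on the conic.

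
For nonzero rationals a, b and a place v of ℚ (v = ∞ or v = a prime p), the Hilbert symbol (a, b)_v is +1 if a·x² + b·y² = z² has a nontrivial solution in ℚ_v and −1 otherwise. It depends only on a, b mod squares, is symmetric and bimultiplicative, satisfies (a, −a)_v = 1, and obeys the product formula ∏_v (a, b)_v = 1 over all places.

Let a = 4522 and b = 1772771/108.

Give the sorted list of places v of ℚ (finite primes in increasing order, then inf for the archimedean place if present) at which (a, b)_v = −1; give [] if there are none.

[13, 23]

Mod squares: a ≡ 4522, b ≡ 897. Check v ∈ {∞, 2, 3, 7, 11, 13, 17, 19, 23}.
v=11: a=11^0·(≡1), b=11^2·(≡6) mod 11; (1|11)=+1, (6|11)=-1; (−1)^{0·2·5}·(+1)^2·(-1)^0 = +1.
v=23: a=23^0·(≡14), b=23^1·(≡6) mod 23; (14|23)=-1, (6|23)=+1; (−1)^{0·1·11}·(-1)^1·(+1)^0 = -1.
v=7: a=7^1·(≡2), b=7^2·(≡1) mod 7; (2|7)=+1, (1|7)=+1; (−1)^{1·2·3}·(+1)^2·(+1)^1 = +1.
v=13: a=13^0·(≡11), b=13^1·(≡9) mod 13; (11|13)=-1, (9|13)=+1; (−1)^{0·1·6}·(-1)^1·(+1)^0 = -1.
v=19: a=19^1·(≡10), b=19^0·(≡4) mod 19; (10|19)=-1, (4|19)=+1; (−1)^{1·0·9}·(-1)^0·(+1)^1 = +1.
v=2: v_2(a)=1, v_2(b)=-2; units ≡ 5, 1 (mod 8); ε·ε+αω+βω = 0·0+1·0+-2·1 ≡ 0  ⇒  (a,b)_2 = +1.
v=3: a=3^0·(≡1), b=3^-3·(≡2) mod 3; (1|3)=+1, (2|3)=-1; (−1)^{0·-3·1}·(+1)^-3·(-1)^0 = +1.
v=∞: 4522 > 0 and 897 > 0  ⇒  (a,b)_∞ = +1.
v=17: a=17^1·(≡11), b=17^0·(≡16) mod 17; (11|17)=-1, (16|17)=+1; (−1)^{1·0·8}·(-1)^0·(+1)^1 = +1.
Ram(4522, 897) = {13, 23}; no ℚ_13-point on the conic.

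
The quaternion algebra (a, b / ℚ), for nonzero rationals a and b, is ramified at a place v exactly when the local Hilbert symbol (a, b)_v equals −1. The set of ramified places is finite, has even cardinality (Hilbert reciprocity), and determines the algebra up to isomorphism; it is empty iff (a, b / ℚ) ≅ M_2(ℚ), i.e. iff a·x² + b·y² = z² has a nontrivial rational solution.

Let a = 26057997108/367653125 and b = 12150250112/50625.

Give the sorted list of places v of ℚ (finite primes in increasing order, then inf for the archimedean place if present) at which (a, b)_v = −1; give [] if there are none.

Mod squares: a ≡ 2185, b ≡ 3874442. Check v ∈ {∞, 2, 3, 5, 7, 11, 13, 19, 23, 31}.
v=3: a=3^6·(≡1), b=3^-4·(≡2) mod 3; (1|3)=+1, (2|3)=-1; (−1)^{6·-4·1}·(+1)^-4·(-1)^6 = +1.
v=31: a=31^0·(≡26), b=31^1·(≡6) mod 31; (26|31)=-1, (6|31)=-1; (−1)^{0·1·15}·(-1)^1·(-1)^0 = -1.
v=11: a=11^2·(≡8), b=11^1·(≡8) mod 11; (8|11)=-1, (8|11)=-1; (−1)^{2·1·5}·(-1)^1·(-1)^2 = -1.
v=19: a=19^1·(≡1), b=19^1·(≡18) mod 19; (1|19)=+1, (18|19)=-1; (−1)^{1·1·9}·(+1)^1·(-1)^1 = +1.
v=7: a=7^-6·(≡1), b=7^2·(≡5) mod 7; (1|7)=+1, (5|7)=-1; (−1)^{-6·2·3}·(+1)^2·(-1)^-6 = +1.
v=23: a=23^1·(≡12), b=23^1·(≡8) mod 23; (12|23)=+1, (8|23)=+1; (−1)^{1·1·11}·(+1)^1·(+1)^1 = -1.
v=∞: 2185 > 0 and 3874442 > 0  ⇒  (a,b)_∞ = +1.
v=5: a=5^-5·(≡2), b=5^-4·(≡2) mod 5; (2|5)=-1, (2|5)=-1; (−1)^{-5·-4·2}·(-1)^-4·(-1)^-5 = -1.
v=13: a=13^2·(≡3), b=13^1·(≡9) mod 13; (3|13)=+1, (9|13)=+1; (−1)^{2·1·6}·(+1)^1·(+1)^2 = +1.
v=2: v_2(a)=2, v_2(b)=7; units ≡ 1, 5 (mod 8); ε·ε+αω+βω = 0·0+2·1+7·0 ≡ 0  ⇒  (a,b)_2 = +1.
Ram(2185, 3874442) = {5, 11, 23, 31}; no ℚ_5-point on the conic.

[5, 11, 23, 31]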